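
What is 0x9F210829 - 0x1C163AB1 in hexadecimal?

0x830ACD78

Subtract column by column in base 16:
  9-1 → 8
  2-B → 7 (borrow)
  8-A-1 → D (borrow)
  0-3-1 → C (borrow)
  1-6-1 → A (borrow)
  2-1-1 → 0
  F-C → 3
  9-1 → 8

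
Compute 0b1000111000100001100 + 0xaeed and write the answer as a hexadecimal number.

0x51ff9

0b1000111000100001100 = 0x4710c in hexadecimal.
Add column by column in base 16, right to left:
  c+d = 9 carry 1
  0+e+1 = f
  1+e = f
  7+a = 1 carry 1
  4+0+1 = 5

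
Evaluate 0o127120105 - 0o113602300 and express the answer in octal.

0o13315605

Subtract column by column in base 8:
  5-0 → 5
  0-0 → 0
  1-3 → 6 (borrow)
  0-2-1 → 5 (borrow)
  2-0-1 → 1
  1-6 → 3 (borrow)
  7-3-1 → 3
  2-1 → 1
  1-1 → 0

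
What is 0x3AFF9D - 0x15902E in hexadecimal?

0x256F6F

Subtract column by column in base 16:
  D-E → F (borrow)
  9-2-1 → 6
  F-0 → F
  F-9 → 6
  A-5 → 5
  3-1 → 2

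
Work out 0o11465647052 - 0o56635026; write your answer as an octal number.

0o11407012024

Subtract column by column in base 8:
  2-6 → 4 (borrow)
  5-2-1 → 2
  0-0 → 0
  7-5 → 2
  4-3 → 1
  6-6 → 0
  5-6 → 7 (borrow)
  6-5-1 → 0
  4-0 → 4
  1-0 → 1
  1-0 → 1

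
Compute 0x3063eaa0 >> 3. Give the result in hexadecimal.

3 bits is not a whole number of base-16 digits; in binary: 110000011000111110101010100000 >> 3 = 110000011000111110101010100.

0x60c7d54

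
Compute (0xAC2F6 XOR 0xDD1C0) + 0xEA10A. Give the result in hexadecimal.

0x15B440

First 0xAC2F6 XOR 0xDD1C0 = 0x71336.
Add column by column in base 16, right to left:
  6+A = 0 carry 1
  3+0+1 = 4
  3+1 = 4
  1+A = B
  7+E = 5 carry 1
  final carry 1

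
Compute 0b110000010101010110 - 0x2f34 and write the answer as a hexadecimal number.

0x2d622

0b110000010101010110 = 0x30556 in hexadecimal.
Subtract column by column in base 16:
  6-4 → 2
  5-3 → 2
  5-f → 6 (borrow)
  0-2-1 → d (borrow)
  3-0-1 → 2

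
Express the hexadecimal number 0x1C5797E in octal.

0o161274576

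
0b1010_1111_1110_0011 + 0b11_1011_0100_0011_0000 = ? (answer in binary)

0b1000110010000010011

Add column by column in base 2, right to left:
  1+0 = 1
  1+0 = 1
  0+0 = 0
  0+0 = 0
  0+1 = 1
  1+1 = 0 carry 1
  1+0+1 = 0 carry 1
  1+0+1 = 0 carry 1
  1+0+1 = 0 carry 1
  1+0+1 = 0 carry 1
  1+1+1 = 1 carry 1
  1+0+1 = 0 carry 1
  0+1+1 = 0 carry 1
  1+1+1 = 1 carry 1
  0+0+1 = 1
  1+1 = 0 carry 1
  0+1+1 = 0 carry 1
  0+1+1 = 0 carry 1
  final carry 1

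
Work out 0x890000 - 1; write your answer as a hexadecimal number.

0x88FFFF

The trailing 4 digits are 0, so subtracting 1 borrows through: they become F and the next digit up decrements.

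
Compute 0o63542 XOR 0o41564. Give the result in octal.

0o22026

XOR each oct digit independently (no carries):
  6^4=2, 3^1=2, 5^5=0, 4^6=2, 2^4=6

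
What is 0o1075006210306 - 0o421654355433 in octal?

0o453131632653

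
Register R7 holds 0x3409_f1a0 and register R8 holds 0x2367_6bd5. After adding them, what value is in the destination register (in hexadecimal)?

0x57715d75

Add column by column in base 16, right to left:
  0+5 = 5
  a+d = 7 carry 1
  1+b+1 = d
  f+6 = 5 carry 1
  9+7+1 = 1 carry 1
  0+6+1 = 7
  4+3 = 7
  3+2 = 5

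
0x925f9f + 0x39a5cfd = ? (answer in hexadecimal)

0x42cbc9c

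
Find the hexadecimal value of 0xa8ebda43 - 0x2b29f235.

0x7dc1e80e

Subtract column by column in base 16:
  3-5 → e (borrow)
  4-3-1 → 0
  a-2 → 8
  d-f → e (borrow)
  b-9-1 → 1
  e-2 → c
  8-b → d (borrow)
  a-2-1 → 7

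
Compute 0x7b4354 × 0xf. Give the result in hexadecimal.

Multiply each base-16 digit by 15, carrying:
  4×15 = 60 → write c carry 3
  5×15+3 = 78 → write e carry 4
  3×15+4 = 49 → write 1 carry 3
  4×15+3 = 63 → write f carry 3
  b×15+3 = 168 → write 8 carry 10
  7×15+10 = 115 → write 3 carry 7
  remaining carry: 7

0x738f1ec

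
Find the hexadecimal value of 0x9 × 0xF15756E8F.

0x87C120E307

Multiply each base-16 digit by 9, carrying:
  F×9 = 135 → write 7 carry 8
  8×9+8 = 80 → write 0 carry 5
  E×9+5 = 131 → write 3 carry 8
  6×9+8 = 62 → write E carry 3
  5×9+3 = 48 → write 0 carry 3
  7×9+3 = 66 → write 2 carry 4
  5×9+4 = 49 → write 1 carry 3
  1×9+3 = 12 → write C
  F×9 = 135 → write 7 carry 8
  remaining carry: 8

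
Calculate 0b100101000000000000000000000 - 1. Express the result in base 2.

0b100100111111111111111111111

The trailing 21 digits are 0, so subtracting 1 borrows through: they become 1 and the next digit up decrements.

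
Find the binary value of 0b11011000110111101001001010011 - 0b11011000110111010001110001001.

Subtract column by column in base 2:
  1-1 → 0
  1-0 → 1
  0-0 → 0
  0-1 → 1 (borrow)
  1-0-1 → 0
  0-0 → 0
  1-0 → 1
  0-1 → 1 (borrow)
  0-1-1 → 0 (borrow)
  1-1-1 → 1 (borrow)
  0-0-1 → 1 (borrow)
  0-0-1 → 1 (borrow)
  1-0-1 → 0
  0-1 → 1 (borrow)
  1-0-1 → 0
  1-1 → 0
  1-1 → 0
  1-1 → 0
  0-0 → 0
  1-1 → 0
  1-1 → 0
  0-0 → 0
  0-0 → 0
  0-0 → 0
  1-1 → 0
  1-1 → 0
  0-0 → 0
  1-1 → 0
  1-1 → 0

0b10111011001010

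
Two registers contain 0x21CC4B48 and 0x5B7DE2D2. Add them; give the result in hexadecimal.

0x7D4A2E1A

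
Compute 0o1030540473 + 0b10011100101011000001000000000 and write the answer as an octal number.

0o3376041473

0b10011100101011000001000000000 = 0o2345301000 in octal.
Add column by column in base 8, right to left:
  3+0 = 3
  7+0 = 7
  4+0 = 4
  0+1 = 1
  4+0 = 4
  5+3 = 0 carry 1
  0+5+1 = 6
  3+4 = 7
  0+3 = 3
  1+2 = 3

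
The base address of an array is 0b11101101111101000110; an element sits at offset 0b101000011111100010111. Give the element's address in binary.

Add column by column in base 2, right to left:
  0+1 = 1
  1+1 = 0 carry 1
  1+1+1 = 1 carry 1
  0+0+1 = 1
  0+1 = 1
  0+0 = 0
  1+0 = 1
  0+0 = 0
  1+1 = 0 carry 1
  1+1+1 = 1 carry 1
  1+1+1 = 1 carry 1
  1+1+1 = 1 carry 1
  1+1+1 = 1 carry 1
  0+1+1 = 0 carry 1
  1+0+1 = 0 carry 1
  1+0+1 = 0 carry 1
  0+0+1 = 1
  1+0 = 1
  1+1 = 0 carry 1
  1+0+1 = 0 carry 1
  0+1+1 = 0 carry 1
  final carry 1

0b1000110001111001011101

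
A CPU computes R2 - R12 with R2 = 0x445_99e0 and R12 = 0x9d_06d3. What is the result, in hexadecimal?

Subtract column by column in base 16:
  0-3 → d (borrow)
  e-d-1 → 0
  9-6 → 3
  9-0 → 9
  5-d → 8 (borrow)
  4-9-1 → a (borrow)
  4-0-1 → 3

0x3a8930d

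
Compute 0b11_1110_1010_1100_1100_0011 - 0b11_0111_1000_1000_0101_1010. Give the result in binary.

Subtract column by column in base 2:
  1-0 → 1
  1-1 → 0
  0-0 → 0
  0-1 → 1 (borrow)
  0-1-1 → 0 (borrow)
  0-0-1 → 1 (borrow)
  1-1-1 → 1 (borrow)
  1-0-1 → 0
  0-0 → 0
  0-0 → 0
  1-0 → 1
  1-1 → 0
  0-0 → 0
  1-0 → 1
  0-0 → 0
  1-1 → 0
  0-1 → 1 (borrow)
  1-1-1 → 1 (borrow)
  1-1-1 → 1 (borrow)
  1-0-1 → 0
  1-1 → 0
  1-1 → 0

0b1110010010001101001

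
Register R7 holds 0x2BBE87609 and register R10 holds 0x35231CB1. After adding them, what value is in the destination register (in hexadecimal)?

0x2F10B92BA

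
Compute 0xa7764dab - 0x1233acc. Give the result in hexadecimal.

0xa65312df

Subtract column by column in base 16:
  b-c → f (borrow)
  a-c-1 → d (borrow)
  d-a-1 → 2
  4-3 → 1
  6-3 → 3
  7-2 → 5
  7-1 → 6
  a-0 → a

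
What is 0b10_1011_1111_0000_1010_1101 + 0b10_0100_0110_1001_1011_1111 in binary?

Add column by column in base 2, right to left:
  1+1 = 0 carry 1
  0+1+1 = 0 carry 1
  1+1+1 = 1 carry 1
  1+1+1 = 1 carry 1
  0+1+1 = 0 carry 1
  1+1+1 = 1 carry 1
  0+0+1 = 1
  1+1 = 0 carry 1
  0+1+1 = 0 carry 1
  0+0+1 = 1
  0+0 = 0
  0+1 = 1
  1+0 = 1
  1+1 = 0 carry 1
  1+1+1 = 1 carry 1
  1+0+1 = 0 carry 1
  1+0+1 = 0 carry 1
  1+0+1 = 0 carry 1
  0+1+1 = 0 carry 1
  1+0+1 = 0 carry 1
  0+0+1 = 1
  1+1 = 0 carry 1
  final carry 1

0b10100000101101001101100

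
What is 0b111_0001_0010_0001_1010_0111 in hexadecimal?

Group the bits into nibbles: 0111 0001 0010 0001 1010 0111 → 7121A7.

0x7121A7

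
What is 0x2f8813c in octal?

0o276100474

Expand each hex digit to 4 bits: 2=0010 f=1111 8=1000 8=1000 1=0001 3=0011 c=1100.
Group the bits in threes: 010 111 110 001 000 000 100 111 100 → 276100474.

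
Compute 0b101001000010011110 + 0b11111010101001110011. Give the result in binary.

Add column by column in base 2, right to left:
  0+1 = 1
  1+1 = 0 carry 1
  1+0+1 = 0 carry 1
  1+0+1 = 0 carry 1
  1+1+1 = 1 carry 1
  0+1+1 = 0 carry 1
  0+1+1 = 0 carry 1
  1+0+1 = 0 carry 1
  0+0+1 = 1
  0+1 = 1
  0+0 = 0
  0+1 = 1
  1+0 = 1
  0+1 = 1
  0+0 = 0
  1+1 = 0 carry 1
  0+1+1 = 0 carry 1
  1+1+1 = 1 carry 1
  0+1+1 = 0 carry 1
  0+1+1 = 0 carry 1
  final carry 1

0b100100011101100010001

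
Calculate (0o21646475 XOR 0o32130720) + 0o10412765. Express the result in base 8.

0o24411342

First 0o21646475 XOR 0o32130720 = 0o13776355.
Add column by column in base 8, right to left:
  5+5 = 2 carry 1
  5+6+1 = 4 carry 1
  3+7+1 = 3 carry 1
  6+2+1 = 1 carry 1
  7+1+1 = 1 carry 1
  7+4+1 = 4 carry 1
  3+0+1 = 4
  1+1 = 2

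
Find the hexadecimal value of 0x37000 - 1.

0x36fff

The trailing 3 digits are 0, so subtracting 1 borrows through: they become F and the next digit up decrements.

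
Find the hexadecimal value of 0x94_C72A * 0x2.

0x1298E54

Multiply each base-16 digit by 2, carrying:
  A×2 = 20 → write 4 carry 1
  2×2+1 = 5 → write 5
  7×2 = 14 → write E
  C×2 = 24 → write 8 carry 1
  4×2+1 = 9 → write 9
  9×2 = 18 → write 2 carry 1
  remaining carry: 1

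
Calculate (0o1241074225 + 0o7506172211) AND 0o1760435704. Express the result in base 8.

0o740024404

Add column by column in base 8, right to left:
  5+1 = 6
  2+1 = 3
  2+2 = 4
  4+2 = 6
  7+7 = 6 carry 1
  0+1+1 = 2
  1+6 = 7
  4+0 = 4
  2+5 = 7
  1+7 = 0 carry 1
  final carry 1
Sum = 0o10747266436; now AND with 0o1760435704:
  1&0=0, 0&1=0, 7&7=7, 4&6=4, 7&0=0, 2&4=0, 6&3=2, 6&5=4, 4&7=4, 3&0=0, 6&4=4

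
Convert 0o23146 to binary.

0b10011001100110

Each octal digit is 3 bits: 2=010 3=011 1=001 4=100 6=110.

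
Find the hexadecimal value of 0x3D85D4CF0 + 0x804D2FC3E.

0xBDD30492E

Add column by column in base 16, right to left:
  0+E = E
  F+3 = 2 carry 1
  C+C+1 = 9 carry 1
  4+F+1 = 4 carry 1
  D+2+1 = 0 carry 1
  5+D+1 = 3 carry 1
  8+4+1 = D
  D+0 = D
  3+8 = B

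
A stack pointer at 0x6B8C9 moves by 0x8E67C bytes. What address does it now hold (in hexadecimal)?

Add column by column in base 16, right to left:
  9+C = 5 carry 1
  C+7+1 = 4 carry 1
  8+6+1 = F
  B+E = 9 carry 1
  6+8+1 = F

0xF9F45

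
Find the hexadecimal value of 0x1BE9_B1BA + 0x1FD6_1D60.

Add column by column in base 16, right to left:
  A+0 = A
  B+6 = 1 carry 1
  1+D+1 = F
  B+1 = C
  9+6 = F
  E+D = B carry 1
  B+F+1 = B carry 1
  1+1+1 = 3

0x3BBFCF1A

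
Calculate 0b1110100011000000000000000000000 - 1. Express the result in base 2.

0b1110100010111111111111111111111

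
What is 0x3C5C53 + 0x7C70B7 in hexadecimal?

0xB8CD0A

Add column by column in base 16, right to left:
  3+7 = A
  5+B = 0 carry 1
  C+0+1 = D
  5+7 = C
  C+C = 8 carry 1
  3+7+1 = B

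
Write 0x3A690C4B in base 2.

Expand each hex digit to 4 bits: 3=0011 A=1010 6=0110 9=1001 0=0000 C=1100 4=0100 B=1011.

0b111010011010010000110001001011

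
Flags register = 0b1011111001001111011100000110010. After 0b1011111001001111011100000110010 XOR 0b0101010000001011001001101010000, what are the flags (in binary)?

0b1110101001000100010101101100010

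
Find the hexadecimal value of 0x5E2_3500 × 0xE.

0x525EE600

Multiply each base-16 digit by 14, carrying:
  0×14 = 0 → write 0
  0×14 = 0 → write 0
  5×14 = 70 → write 6 carry 4
  3×14+4 = 46 → write E carry 2
  2×14+2 = 30 → write E carry 1
  E×14+1 = 197 → write 5 carry 12
  5×14+12 = 82 → write 2 carry 5
  remaining carry: 5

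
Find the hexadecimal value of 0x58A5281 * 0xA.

Multiply each base-16 digit by 10, carrying:
  1×10 = 10 → write A
  8×10 = 80 → write 0 carry 5
  2×10+5 = 25 → write 9 carry 1
  5×10+1 = 51 → write 3 carry 3
  A×10+3 = 103 → write 7 carry 6
  8×10+6 = 86 → write 6 carry 5
  5×10+5 = 55 → write 7 carry 3
  remaining carry: 3

0x3767390A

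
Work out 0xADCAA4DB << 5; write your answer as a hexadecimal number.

0x15B9549B60

5 bits is not a whole number of base-16 digits; in binary: 10101101110010101010010011011011 << 5 = 1010110111001010101001001101101100000.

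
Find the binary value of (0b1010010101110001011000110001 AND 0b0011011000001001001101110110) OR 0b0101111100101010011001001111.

0b1010010101110001011000110001 AND 0b0011011000001001001101110110 = 0b0010010000000001001000110000.
Then OR with 0b0101111100101010011001001111.

0b111111100101011011001111111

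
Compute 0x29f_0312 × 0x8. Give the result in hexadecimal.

0x14f81890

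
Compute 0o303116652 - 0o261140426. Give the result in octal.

Subtract column by column in base 8:
  2-6 → 4 (borrow)
  5-2-1 → 2
  6-4 → 2
  6-0 → 6
  1-4 → 5 (borrow)
  1-1-1 → 7 (borrow)
  3-1-1 → 1
  0-6 → 2 (borrow)
  3-2-1 → 0

0o21756224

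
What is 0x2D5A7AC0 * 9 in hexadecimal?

0x1982E50C0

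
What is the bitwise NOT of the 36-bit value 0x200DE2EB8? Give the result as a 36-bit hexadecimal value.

0xDFF21D147

Each hex digit d becomes F−d:
  2→D, 0→F, 0→F, D→2, E→1, 2→D, E→1, B→4, 8→7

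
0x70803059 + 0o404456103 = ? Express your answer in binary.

0x70803059 = 0b1110000100000000011000001011001 in binary.
0o404456103 = 0b100000100100101110001000011 in binary.
Add column by column in base 2, right to left:
  1+1 = 0 carry 1
  0+1+1 = 0 carry 1
  0+0+1 = 1
  1+0 = 1
  1+0 = 1
  0+0 = 0
  1+1 = 0 carry 1
  0+0+1 = 1
  0+0 = 0
  0+0 = 0
  0+1 = 1
  0+1 = 1
  1+1 = 0 carry 1
  1+0+1 = 0 carry 1
  0+1+1 = 0 carry 1
  0+0+1 = 1
  0+0 = 0
  0+1 = 1
  0+0 = 0
  0+0 = 0
  0+1 = 1
  0+0 = 0
  0+0 = 0
  1+0 = 1
  0+0 = 0
  0+0 = 0
  0+1 = 1
  0+0 = 0
  1+0 = 1
  1+0 = 1
  1+0 = 1

0b1110100100100101000110010011100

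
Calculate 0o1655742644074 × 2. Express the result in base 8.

Multiply each base-8 digit by 2, carrying:
  4×2 = 8 → write 0 carry 1
  7×2+1 = 15 → write 7 carry 1
  0×2+1 = 1 → write 1
  4×2 = 8 → write 0 carry 1
  4×2+1 = 9 → write 1 carry 1
  6×2+1 = 13 → write 5 carry 1
  2×2+1 = 5 → write 5
  4×2 = 8 → write 0 carry 1
  7×2+1 = 15 → write 7 carry 1
  5×2+1 = 11 → write 3 carry 1
  5×2+1 = 11 → write 3 carry 1
  6×2+1 = 13 → write 5 carry 1
  1×2+1 = 3 → write 3

0o3533705510170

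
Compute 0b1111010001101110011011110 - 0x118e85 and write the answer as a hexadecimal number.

0x1d74e59

0b1111010001101110011011110 = 0x1e8dcde in hexadecimal.
Subtract column by column in base 16:
  e-5 → 9
  d-8 → 5
  c-e → e (borrow)
  d-8-1 → 4
  8-1 → 7
  e-1 → d
  1-0 → 1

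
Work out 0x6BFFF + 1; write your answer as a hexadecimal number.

0x6C000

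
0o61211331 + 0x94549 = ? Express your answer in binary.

0b110011100101100000100010

0o61211331 = 0b110001010001001011011001 in binary.
0x94549 = 0b10010100010101001001 in binary.
Add column by column in base 2, right to left:
  1+1 = 0 carry 1
  0+0+1 = 1
  0+0 = 0
  1+1 = 0 carry 1
  1+0+1 = 0 carry 1
  0+0+1 = 1
  1+1 = 0 carry 1
  1+0+1 = 0 carry 1
  0+1+1 = 0 carry 1
  1+0+1 = 0 carry 1
  0+1+1 = 0 carry 1
  0+0+1 = 1
  1+0 = 1
  0+0 = 0
  0+1 = 1
  0+0 = 0
  1+1 = 0 carry 1
  0+0+1 = 1
  1+0 = 1
  0+1 = 1
  0+0 = 0
  0+0 = 0
  1+0 = 1
  1+0 = 1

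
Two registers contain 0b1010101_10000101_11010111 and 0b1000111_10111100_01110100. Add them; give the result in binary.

Add column by column in base 2, right to left:
  1+0 = 1
  1+0 = 1
  1+1 = 0 carry 1
  0+0+1 = 1
  1+1 = 0 carry 1
  0+1+1 = 0 carry 1
  1+1+1 = 1 carry 1
  1+0+1 = 0 carry 1
  1+0+1 = 0 carry 1
  0+0+1 = 1
  1+1 = 0 carry 1
  0+1+1 = 0 carry 1
  0+1+1 = 0 carry 1
  0+1+1 = 0 carry 1
  0+0+1 = 1
  1+1 = 0 carry 1
  1+1+1 = 1 carry 1
  0+1+1 = 0 carry 1
  1+1+1 = 1 carry 1
  0+0+1 = 1
  1+0 = 1
  0+0 = 0
  1+1 = 0 carry 1
  final carry 1

0b100111010100001001001011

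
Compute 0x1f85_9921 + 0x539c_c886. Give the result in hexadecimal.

0x732261a7

Add column by column in base 16, right to left:
  1+6 = 7
  2+8 = a
  9+8 = 1 carry 1
  9+c+1 = 6 carry 1
  5+c+1 = 2 carry 1
  8+9+1 = 2 carry 1
  f+3+1 = 3 carry 1
  1+5+1 = 7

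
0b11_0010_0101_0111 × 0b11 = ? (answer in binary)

0b1001011100000101

Multiply each base-2 digit by 3, carrying:
  1×3 = 3 → write 1 carry 1
  1×3+1 = 4 → write 0 carry 2
  1×3+2 = 5 → write 1 carry 2
  0×3+2 = 2 → write 0 carry 1
  1×3+1 = 4 → write 0 carry 2
  0×3+2 = 2 → write 0 carry 1
  1×3+1 = 4 → write 0 carry 2
  0×3+2 = 2 → write 0 carry 1
  0×3+1 = 1 → write 1
  1×3 = 3 → write 1 carry 1
  0×3+1 = 1 → write 1
  0×3 = 0 → write 0
  1×3 = 3 → write 1 carry 1
  1×3+1 = 4 → write 0 carry 2
  remaining carry: 10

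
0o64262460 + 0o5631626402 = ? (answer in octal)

Add column by column in base 8, right to left:
  0+2 = 2
  6+0 = 6
  4+4 = 0 carry 1
  2+6+1 = 1 carry 1
  6+2+1 = 1 carry 1
  2+6+1 = 1 carry 1
  4+1+1 = 6
  6+3 = 1 carry 1
  0+6+1 = 7
  0+5 = 5

0o5716111062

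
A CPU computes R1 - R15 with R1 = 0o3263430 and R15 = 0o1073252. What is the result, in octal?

Subtract column by column in base 8:
  0-2 → 6 (borrow)
  3-5-1 → 5 (borrow)
  4-2-1 → 1
  3-3 → 0
  6-7 → 7 (borrow)
  2-0-1 → 1
  3-1 → 2

0o2170156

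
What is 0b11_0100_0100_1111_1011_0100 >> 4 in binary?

0b110100010011111011

Right shift by 4: drop the 4 least-significant bits.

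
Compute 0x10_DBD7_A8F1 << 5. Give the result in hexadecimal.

5 bits is not a whole number of base-16 digits; in binary: 1000011011011110101111010100011110001 << 5 = 100001101101111010111101010001111000100000.

0x21B7AF51E20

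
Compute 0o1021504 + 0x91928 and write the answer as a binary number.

0b11010011110001101100

0o1021504 = 0b1000010001101000100 in binary.
0x91928 = 0b10010001100100101000 in binary.
Add column by column in base 2, right to left:
  0+0 = 0
  0+0 = 0
  1+0 = 1
  0+1 = 1
  0+0 = 0
  0+1 = 1
  1+0 = 1
  0+0 = 0
  1+1 = 0 carry 1
  1+0+1 = 0 carry 1
  0+0+1 = 1
  0+1 = 1
  0+1 = 1
  1+0 = 1
  0+0 = 0
  0+0 = 0
  0+1 = 1
  0+0 = 0
  1+0 = 1
  0+1 = 1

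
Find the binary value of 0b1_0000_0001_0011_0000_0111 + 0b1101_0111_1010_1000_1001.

Add column by column in base 2, right to left:
  1+1 = 0 carry 1
  1+0+1 = 0 carry 1
  1+0+1 = 0 carry 1
  0+1+1 = 0 carry 1
  0+0+1 = 1
  0+0 = 0
  0+0 = 0
  0+1 = 1
  1+0 = 1
  1+1 = 0 carry 1
  0+0+1 = 1
  0+1 = 1
  1+1 = 0 carry 1
  0+1+1 = 0 carry 1
  0+1+1 = 0 carry 1
  0+0+1 = 1
  0+1 = 1
  0+0 = 0
  0+1 = 1
  0+1 = 1
  1+0 = 1

0b111011000110110010000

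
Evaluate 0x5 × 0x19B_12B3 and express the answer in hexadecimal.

0x8075D7F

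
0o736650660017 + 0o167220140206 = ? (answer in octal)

0o1126071020225

Add column by column in base 8, right to left:
  7+6 = 5 carry 1
  1+0+1 = 2
  0+2 = 2
  0+0 = 0
  6+4 = 2 carry 1
  6+1+1 = 0 carry 1
  0+0+1 = 1
  5+2 = 7
  6+2 = 0 carry 1
  6+7+1 = 6 carry 1
  3+6+1 = 2 carry 1
  7+1+1 = 1 carry 1
  final carry 1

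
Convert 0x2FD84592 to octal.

0o5766042622

Expand each hex digit to 4 bits: 2=0010 F=1111 D=1101 8=1000 4=0100 5=0101 9=1001 2=0010.
Group the bits in threes: 101 111 110 110 000 100 010 110 010 010 → 5766042622.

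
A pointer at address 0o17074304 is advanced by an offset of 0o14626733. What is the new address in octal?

0o33723237

Add column by column in base 8, right to left:
  4+3 = 7
  0+3 = 3
  3+7 = 2 carry 1
  4+6+1 = 3 carry 1
  7+2+1 = 2 carry 1
  0+6+1 = 7
  7+4 = 3 carry 1
  1+1+1 = 3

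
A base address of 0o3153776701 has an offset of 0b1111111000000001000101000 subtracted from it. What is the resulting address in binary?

0o3153776701 = 0b11001101011111111110111000001 in binary.
Subtract column by column in base 2:
  1-0 → 1
  0-0 → 0
  0-0 → 0
  0-1 → 1 (borrow)
  0-0-1 → 1 (borrow)
  0-1-1 → 0 (borrow)
  1-0-1 → 0
  1-0 → 1
  1-0 → 1
  0-1 → 1 (borrow)
  1-0-1 → 0
  1-0 → 1
  1-0 → 1
  1-0 → 1
  1-0 → 1
  1-0 → 1
  1-0 → 1
  1-0 → 1
  1-1 → 0
  1-1 → 0
  0-1 → 1 (borrow)
  1-1-1 → 1 (borrow)
  0-1-1 → 0 (borrow)
  1-1-1 → 1 (borrow)
  1-1-1 → 1 (borrow)
  0-0-1 → 1 (borrow)
  0-0-1 → 1 (borrow)
  1-0-1 → 0
  1-0 → 1

0b10111101100111111101110011001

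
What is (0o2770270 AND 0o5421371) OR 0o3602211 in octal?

0o3622271

0o2770270 AND 0o5421371 = 0o0420270.
Then OR with 0o3602211.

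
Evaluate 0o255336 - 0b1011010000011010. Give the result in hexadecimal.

0o255336 = 0x15ADE in hexadecimal.
0b1011010000011010 = 0xB41A in hexadecimal.
Subtract column by column in base 16:
  E-A → 4
  D-1 → C
  A-4 → 6
  5-B → A (borrow)
  1-0-1 → 0

0xA6C4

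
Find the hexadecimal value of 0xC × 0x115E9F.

0xD06F74

Multiply each base-16 digit by 12, carrying:
  F×12 = 180 → write 4 carry 11
  9×12+11 = 119 → write 7 carry 7
  E×12+7 = 175 → write F carry 10
  5×12+10 = 70 → write 6 carry 4
  1×12+4 = 16 → write 0 carry 1
  1×12+1 = 13 → write D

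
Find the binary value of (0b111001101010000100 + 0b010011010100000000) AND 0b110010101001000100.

0b101000000100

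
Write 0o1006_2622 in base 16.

0x206592

Each octal digit is 3 bits: 1=001 0=000 0=000 6=110 2=010 6=110 2=010 2=010.
Group the bits into nibbles: 0010 0000 0110 0101 1001 0010 → 206592.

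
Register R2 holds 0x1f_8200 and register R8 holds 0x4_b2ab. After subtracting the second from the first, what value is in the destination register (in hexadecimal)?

0x1acf55

Subtract column by column in base 16:
  0-b → 5 (borrow)
  0-a-1 → 5 (borrow)
  2-2-1 → f (borrow)
  8-b-1 → c (borrow)
  f-4-1 → a
  1-0 → 1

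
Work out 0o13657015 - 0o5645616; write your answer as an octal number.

0o6011177

Subtract column by column in base 8:
  5-6 → 7 (borrow)
  1-1-1 → 7 (borrow)
  0-6-1 → 1 (borrow)
  7-5-1 → 1
  5-4 → 1
  6-6 → 0
  3-5 → 6 (borrow)
  1-0-1 → 0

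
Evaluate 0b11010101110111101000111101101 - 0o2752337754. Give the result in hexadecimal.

0b11010101110111101000111101101 = 0x1ABBD1ED in hexadecimal.
0o2752337754 = 0x17A9BFEC in hexadecimal.
Subtract column by column in base 16:
  D-C → 1
  E-E → 0
  1-F → 2 (borrow)
  D-B-1 → 1
  B-9 → 2
  B-A → 1
  A-7 → 3
  1-1 → 0

0x3121201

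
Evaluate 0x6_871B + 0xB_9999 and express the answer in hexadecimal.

0x1220B4

Add column by column in base 16, right to left:
  B+9 = 4 carry 1
  1+9+1 = B
  7+9 = 0 carry 1
  8+9+1 = 2 carry 1
  6+B+1 = 2 carry 1
  final carry 1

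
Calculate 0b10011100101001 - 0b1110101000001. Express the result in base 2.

0b100111101000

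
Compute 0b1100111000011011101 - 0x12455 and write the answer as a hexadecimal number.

0b1100111000011011101 = 0x670DD in hexadecimal.
Subtract column by column in base 16:
  D-5 → 8
  D-5 → 8
  0-4 → C (borrow)
  7-2-1 → 4
  6-1 → 5

0x54C88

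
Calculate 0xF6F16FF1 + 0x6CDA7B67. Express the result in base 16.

0x163CBEB58

Add column by column in base 16, right to left:
  1+7 = 8
  F+6 = 5 carry 1
  F+B+1 = B carry 1
  6+7+1 = E
  1+A = B
  F+D = C carry 1
  6+C+1 = 3 carry 1
  F+6+1 = 6 carry 1
  final carry 1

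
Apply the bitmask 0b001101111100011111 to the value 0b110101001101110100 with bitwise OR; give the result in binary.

OR bit by bit (1 where either bit is 1):
  110101001101110100
| 001101111100011111
= 111101111101111111

0b111101111101111111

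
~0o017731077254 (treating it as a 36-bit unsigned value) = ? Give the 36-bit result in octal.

0o760046700523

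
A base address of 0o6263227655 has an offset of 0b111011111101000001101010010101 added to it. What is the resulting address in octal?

0b111011111101000001101010010101 = 0o7375015225 in octal.
Add column by column in base 8, right to left:
  5+5 = 2 carry 1
  5+2+1 = 0 carry 1
  6+2+1 = 1 carry 1
  7+5+1 = 5 carry 1
  2+1+1 = 4
  2+0 = 2
  3+5 = 0 carry 1
  6+7+1 = 6 carry 1
  2+3+1 = 6
  6+7 = 5 carry 1
  final carry 1

0o15660245102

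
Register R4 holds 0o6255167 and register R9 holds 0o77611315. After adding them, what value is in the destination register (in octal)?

0o106066504

Add column by column in base 8, right to left:
  7+5 = 4 carry 1
  6+1+1 = 0 carry 1
  1+3+1 = 5
  5+1 = 6
  5+1 = 6
  2+6 = 0 carry 1
  6+7+1 = 6 carry 1
  0+7+1 = 0 carry 1
  final carry 1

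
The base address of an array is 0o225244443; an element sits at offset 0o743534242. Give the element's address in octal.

0o1171000705

Add column by column in base 8, right to left:
  3+2 = 5
  4+4 = 0 carry 1
  4+2+1 = 7
  4+4 = 0 carry 1
  4+3+1 = 0 carry 1
  2+5+1 = 0 carry 1
  5+3+1 = 1 carry 1
  2+4+1 = 7
  2+7 = 1 carry 1
  final carry 1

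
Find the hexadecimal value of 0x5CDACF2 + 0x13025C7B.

Add column by column in base 16, right to left:
  2+B = D
  F+7 = 6 carry 1
  C+C+1 = 9 carry 1
  A+5+1 = 0 carry 1
  D+2+1 = 0 carry 1
  C+0+1 = D
  5+3 = 8
  0+1 = 1

0x18D0096D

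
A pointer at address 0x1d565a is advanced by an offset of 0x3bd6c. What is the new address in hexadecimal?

0x2113c6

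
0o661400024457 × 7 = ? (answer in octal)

Multiply each base-8 digit by 7, carrying:
  7×7 = 49 → write 1 carry 6
  5×7+6 = 41 → write 1 carry 5
  4×7+5 = 33 → write 1 carry 4
  4×7+4 = 32 → write 0 carry 4
  2×7+4 = 18 → write 2 carry 2
  0×7+2 = 2 → write 2
  0×7 = 0 → write 0
  0×7 = 0 → write 0
  4×7 = 28 → write 4 carry 3
  1×7+3 = 10 → write 2 carry 1
  6×7+1 = 43 → write 3 carry 5
  6×7+5 = 47 → write 7 carry 5
  remaining carry: 5

0o5732400220111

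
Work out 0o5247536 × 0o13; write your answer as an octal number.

0o72464412

Multiply each base-8 digit by 11, carrying:
  6×11 = 66 → write 2 carry 8
  3×11+8 = 41 → write 1 carry 5
  5×11+5 = 60 → write 4 carry 7
  7×11+7 = 84 → write 4 carry 10
  4×11+10 = 54 → write 6 carry 6
  2×11+6 = 28 → write 4 carry 3
  5×11+3 = 58 → write 2 carry 7
  remaining carry: 7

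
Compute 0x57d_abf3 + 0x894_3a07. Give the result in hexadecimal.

Add column by column in base 16, right to left:
  3+7 = a
  f+0 = f
  b+a = 5 carry 1
  a+3+1 = e
  d+4 = 1 carry 1
  7+9+1 = 1 carry 1
  5+8+1 = e

0xe11e5fa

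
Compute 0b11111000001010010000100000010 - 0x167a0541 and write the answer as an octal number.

0b11111000001010010000100000010 = 0o3701220402 in octal.
0x167a0541 = 0o2636402501 in octal.
Subtract column by column in base 8:
  2-1 → 1
  0-0 → 0
  4-5 → 7 (borrow)
  0-2-1 → 5 (borrow)
  2-0-1 → 1
  2-4 → 6 (borrow)
  1-6-1 → 2 (borrow)
  0-3-1 → 4 (borrow)
  7-6-1 → 0
  3-2 → 1

0o1042615701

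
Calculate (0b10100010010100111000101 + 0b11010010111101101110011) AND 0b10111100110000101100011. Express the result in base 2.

Add column by column in base 2, right to left:
  1+1 = 0 carry 1
  0+1+1 = 0 carry 1
  1+0+1 = 0 carry 1
  0+0+1 = 1
  0+1 = 1
  0+1 = 1
  1+1 = 0 carry 1
  1+0+1 = 0 carry 1
  1+1+1 = 1 carry 1
  0+1+1 = 0 carry 1
  0+0+1 = 1
  1+1 = 0 carry 1
  0+1+1 = 0 carry 1
  1+1+1 = 1 carry 1
  0+1+1 = 0 carry 1
  0+0+1 = 1
  1+1 = 0 carry 1
  0+0+1 = 1
  0+0 = 0
  0+1 = 1
  1+0 = 1
  0+1 = 1
  1+1 = 0 carry 1
  final carry 1
Sum = 0b101110101010010100111000; now AND with 0b10111100110000101100011:
  101110101010010100111000
& 010111100110000101100011
= 000110100010000100100000

0b110100010000100100000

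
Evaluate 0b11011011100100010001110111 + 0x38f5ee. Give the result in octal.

0o351635145

0b11011011100100010001110111 = 0o333442167 in octal.
0x38f5ee = 0o16172756 in octal.
Add column by column in base 8, right to left:
  7+6 = 5 carry 1
  6+5+1 = 4 carry 1
  1+7+1 = 1 carry 1
  2+2+1 = 5
  4+7 = 3 carry 1
  4+1+1 = 6
  3+6 = 1 carry 1
  3+1+1 = 5
  3+0 = 3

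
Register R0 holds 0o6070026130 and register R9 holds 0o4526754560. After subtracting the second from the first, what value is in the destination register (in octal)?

Subtract column by column in base 8:
  0-0 → 0
  3-6 → 5 (borrow)
  1-5-1 → 3 (borrow)
  6-4-1 → 1
  2-5 → 5 (borrow)
  0-7-1 → 0 (borrow)
  0-6-1 → 1 (borrow)
  7-2-1 → 4
  0-5 → 3 (borrow)
  6-4-1 → 1

0o1341051350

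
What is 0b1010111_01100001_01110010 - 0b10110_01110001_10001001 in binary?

Subtract column by column in base 2:
  0-1 → 1 (borrow)
  1-0-1 → 0
  0-0 → 0
  0-1 → 1 (borrow)
  1-0-1 → 0
  1-0 → 1
  1-0 → 1
  0-1 → 1 (borrow)
  1-1-1 → 1 (borrow)
  0-0-1 → 1 (borrow)
  0-0-1 → 1 (borrow)
  0-0-1 → 1 (borrow)
  0-1-1 → 0 (borrow)
  1-1-1 → 1 (borrow)
  1-1-1 → 1 (borrow)
  0-0-1 → 1 (borrow)
  1-0-1 → 0
  1-1 → 0
  1-1 → 0
  0-0 → 0
  1-1 → 0
  0-0 → 0
  1-0 → 1

0b10000001110111111101001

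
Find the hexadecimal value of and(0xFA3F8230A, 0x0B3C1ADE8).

0x0A3C02108

AND each hex digit independently (no carries):
  F&0=0, A&B=A, 3&3=3, F&C=C, 8&1=0, 2&A=2, 3&D=1, 0&E=0, A&8=8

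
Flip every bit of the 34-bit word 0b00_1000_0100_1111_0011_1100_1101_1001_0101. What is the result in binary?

Invert each bit: 0010000100111100111100110110010101 → 1101111011000011000011001001101010.

0b1101111011000011000011001001101010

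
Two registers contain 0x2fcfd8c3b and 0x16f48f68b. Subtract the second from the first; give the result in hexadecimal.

0x18db495b0

Subtract column by column in base 16:
  b-b → 0
  3-8 → b (borrow)
  c-6-1 → 5
  8-f → 9 (borrow)
  d-8-1 → 4
  f-4 → b
  c-f → d (borrow)
  f-6-1 → 8
  2-1 → 1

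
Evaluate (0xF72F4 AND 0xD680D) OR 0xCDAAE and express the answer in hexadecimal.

0xDFAAE

0xF72F4 AND 0xD680D = 0xD6004.
Then OR with 0xCDAAE.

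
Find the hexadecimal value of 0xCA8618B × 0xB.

0x8B3C30F9

Multiply each base-16 digit by 11, carrying:
  B×11 = 121 → write 9 carry 7
  8×11+7 = 95 → write F carry 5
  1×11+5 = 16 → write 0 carry 1
  6×11+1 = 67 → write 3 carry 4
  8×11+4 = 92 → write C carry 5
  A×11+5 = 115 → write 3 carry 7
  C×11+7 = 139 → write B carry 8
  remaining carry: 8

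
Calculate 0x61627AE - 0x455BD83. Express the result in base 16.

Subtract column by column in base 16:
  E-3 → B
  A-8 → 2
  7-D → A (borrow)
  2-B-1 → 6 (borrow)
  6-5-1 → 0
  1-5 → C (borrow)
  6-4-1 → 1

0x1C06A2B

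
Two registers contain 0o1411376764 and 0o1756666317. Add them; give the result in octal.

0o3370265303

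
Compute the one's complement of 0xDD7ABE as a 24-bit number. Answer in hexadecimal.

Each hex digit d becomes F−d:
  D→2, D→2, 7→8, A→5, B→4, E→1

0x228541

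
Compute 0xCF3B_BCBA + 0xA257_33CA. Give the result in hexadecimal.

0x17192F084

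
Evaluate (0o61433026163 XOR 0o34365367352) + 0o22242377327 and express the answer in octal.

0o100220740560

First 0o61433026163 XOR 0o34365367352 = 0o55756341231.
Add column by column in base 8, right to left:
  1+7 = 0 carry 1
  3+2+1 = 6
  2+3 = 5
  1+7 = 0 carry 1
  4+7+1 = 4 carry 1
  3+3+1 = 7
  6+2 = 0 carry 1
  5+4+1 = 2 carry 1
  7+2+1 = 2 carry 1
  5+2+1 = 0 carry 1
  5+2+1 = 0 carry 1
  final carry 1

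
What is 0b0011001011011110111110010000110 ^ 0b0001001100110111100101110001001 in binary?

XOR bit by bit (1 where the bits differ):
  0011001011011110111110010000110
^ 0001001100110111100101110001001
= 0010000111101001011011100001111

0b0010000111101001011011100001111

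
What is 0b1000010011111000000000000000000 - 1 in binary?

0b1000010011110111111111111111111

The trailing 18 digits are 0, so subtracting 1 borrows through: they become 1 and the next digit up decrements.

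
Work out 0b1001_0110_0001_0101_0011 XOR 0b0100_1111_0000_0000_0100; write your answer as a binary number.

0b11011001000101010111

XOR bit by bit (1 where the bits differ):
  10010110000101010011
^ 01001111000000000100
= 11011001000101010111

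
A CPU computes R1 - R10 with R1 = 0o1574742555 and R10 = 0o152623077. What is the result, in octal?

0o1422117456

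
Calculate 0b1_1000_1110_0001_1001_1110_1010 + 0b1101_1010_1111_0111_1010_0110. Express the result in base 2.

Add column by column in base 2, right to left:
  0+0 = 0
  1+1 = 0 carry 1
  0+1+1 = 0 carry 1
  1+0+1 = 0 carry 1
  0+0+1 = 1
  1+1 = 0 carry 1
  1+0+1 = 0 carry 1
  1+1+1 = 1 carry 1
  1+1+1 = 1 carry 1
  0+1+1 = 0 carry 1
  0+1+1 = 0 carry 1
  1+0+1 = 0 carry 1
  1+1+1 = 1 carry 1
  0+1+1 = 0 carry 1
  0+1+1 = 0 carry 1
  0+1+1 = 0 carry 1
  0+0+1 = 1
  1+1 = 0 carry 1
  1+0+1 = 0 carry 1
  1+1+1 = 1 carry 1
  0+1+1 = 0 carry 1
  0+0+1 = 1
  0+1 = 1
  1+1 = 0 carry 1
  1+0+1 = 0 carry 1
  final carry 1

0b10011010010001000110010000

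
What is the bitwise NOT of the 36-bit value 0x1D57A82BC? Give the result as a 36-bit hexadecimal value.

0xE2A857D43

Each hex digit d becomes F−d:
  1→E, D→2, 5→A, 7→8, A→5, 8→7, 2→D, B→4, C→3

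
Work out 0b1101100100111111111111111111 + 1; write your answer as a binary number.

0b1101100101000000000000000000

The trailing 18 digits are 1 (max in base 2), so adding 1 cascades: they roll to 0 and the next digit up increments.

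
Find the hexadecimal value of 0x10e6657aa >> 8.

Shifting right by 8 bits = 2 hex digits: drop the last 2.

0x10e6657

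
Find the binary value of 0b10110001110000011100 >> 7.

0b1011000111000

Right shift by 7: drop the 7 least-significant bits.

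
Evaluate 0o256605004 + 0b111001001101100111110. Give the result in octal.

0b111001001101100111110 = 0o7115476 in octal.
Add column by column in base 8, right to left:
  4+6 = 2 carry 1
  0+7+1 = 0 carry 1
  0+4+1 = 5
  5+5 = 2 carry 1
  0+1+1 = 2
  6+1 = 7
  6+7 = 5 carry 1
  5+0+1 = 6
  2+0 = 2

0o265722502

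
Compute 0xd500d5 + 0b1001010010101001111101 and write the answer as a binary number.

0xd500d5 = 0b110101010000000011010101 in binary.
Add column by column in base 2, right to left:
  1+1 = 0 carry 1
  0+0+1 = 1
  1+1 = 0 carry 1
  0+1+1 = 0 carry 1
  1+1+1 = 1 carry 1
  0+1+1 = 0 carry 1
  1+1+1 = 1 carry 1
  1+0+1 = 0 carry 1
  0+0+1 = 1
  0+1 = 1
  0+0 = 0
  0+1 = 1
  0+0 = 0
  0+1 = 1
  0+0 = 0
  0+0 = 0
  1+1 = 0 carry 1
  0+0+1 = 1
  1+1 = 0 carry 1
  0+0+1 = 1
  1+0 = 1
  0+1 = 1
  1+0 = 1
  1+0 = 1

0b111110100010101101010010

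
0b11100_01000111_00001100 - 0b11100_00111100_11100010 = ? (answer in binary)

0b101000101010

Subtract column by column in base 2:
  0-0 → 0
  0-1 → 1 (borrow)
  1-0-1 → 0
  1-0 → 1
  0-0 → 0
  0-1 → 1 (borrow)
  0-1-1 → 0 (borrow)
  0-1-1 → 0 (borrow)
  1-0-1 → 0
  1-0 → 1
  1-1 → 0
  0-1 → 1 (borrow)
  0-1-1 → 0 (borrow)
  0-1-1 → 0 (borrow)
  1-0-1 → 0
  0-0 → 0
  0-0 → 0
  0-0 → 0
  1-1 → 0
  1-1 → 0
  1-1 → 0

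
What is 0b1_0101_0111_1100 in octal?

0o12574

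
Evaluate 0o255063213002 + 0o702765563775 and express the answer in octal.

0o1160050776777

Add column by column in base 8, right to left:
  2+5 = 7
  0+7 = 7
  0+7 = 7
  3+3 = 6
  1+6 = 7
  2+5 = 7
  3+5 = 0 carry 1
  6+6+1 = 5 carry 1
  0+7+1 = 0 carry 1
  5+2+1 = 0 carry 1
  5+0+1 = 6
  2+7 = 1 carry 1
  final carry 1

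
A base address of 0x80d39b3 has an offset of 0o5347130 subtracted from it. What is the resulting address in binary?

0x80d39b3 = 0b1000000011010011100110110011 in binary.
0o5347130 = 0b101011100111001011000 in binary.
Subtract column by column in base 2:
  1-0 → 1
  1-0 → 1
  0-0 → 0
  0-1 → 1 (borrow)
  1-1-1 → 1 (borrow)
  1-0-1 → 0
  0-1 → 1 (borrow)
  1-0-1 → 0
  1-0 → 1
  0-1 → 1 (borrow)
  0-1-1 → 0 (borrow)
  1-1-1 → 1 (borrow)
  1-0-1 → 0
  1-0 → 1
  0-1 → 1 (borrow)
  0-1-1 → 0 (borrow)
  1-1-1 → 1 (borrow)
  0-0-1 → 1 (borrow)
  1-1-1 → 1 (borrow)
  1-0-1 → 0
  0-1 → 1 (borrow)
  0-0-1 → 1 (borrow)
  0-0-1 → 1 (borrow)
  0-0-1 → 1 (borrow)
  0-0-1 → 1 (borrow)
  0-0-1 → 1 (borrow)
  0-0-1 → 1 (borrow)
  1-0-1 → 0

0b111111101110110101101011011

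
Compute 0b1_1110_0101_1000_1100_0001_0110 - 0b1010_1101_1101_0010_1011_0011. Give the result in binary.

0b1001101111011100101100011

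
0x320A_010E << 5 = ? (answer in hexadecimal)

0x6414021C0

5 bits is not a whole number of base-16 digits; in binary: 110010000010100000000100001110 << 5 = 11001000001010000000010000111000000.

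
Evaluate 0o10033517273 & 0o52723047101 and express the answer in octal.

0o10023007001

AND each oct digit independently (no carries):
  1&5=1, 0&2=0, 0&7=0, 3&2=2, 3&3=3, 5&0=0, 1&4=0, 7&7=7, 2&1=0, 7&0=0, 3&1=1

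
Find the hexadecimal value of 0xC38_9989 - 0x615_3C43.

Subtract column by column in base 16:
  9-3 → 6
  8-4 → 4
  9-C → D (borrow)
  9-3-1 → 5
  8-5 → 3
  3-1 → 2
  C-6 → 6

0x6235D46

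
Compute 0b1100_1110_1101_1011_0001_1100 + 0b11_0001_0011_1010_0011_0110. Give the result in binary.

Add column by column in base 2, right to left:
  0+0 = 0
  0+1 = 1
  1+1 = 0 carry 1
  1+0+1 = 0 carry 1
  1+1+1 = 1 carry 1
  0+1+1 = 0 carry 1
  0+0+1 = 1
  0+0 = 0
  1+0 = 1
  1+1 = 0 carry 1
  0+0+1 = 1
  1+1 = 0 carry 1
  1+1+1 = 1 carry 1
  0+1+1 = 0 carry 1
  1+0+1 = 0 carry 1
  1+0+1 = 0 carry 1
  0+1+1 = 0 carry 1
  1+0+1 = 0 carry 1
  1+0+1 = 0 carry 1
  1+0+1 = 0 carry 1
  0+1+1 = 0 carry 1
  0+1+1 = 0 carry 1
  1+0+1 = 0 carry 1
  1+0+1 = 0 carry 1
  final carry 1

0b1000000000001010101010010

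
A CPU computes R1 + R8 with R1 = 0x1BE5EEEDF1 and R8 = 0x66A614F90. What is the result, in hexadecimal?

Add column by column in base 16, right to left:
  1+0 = 1
  F+9 = 8 carry 1
  D+F+1 = D carry 1
  E+4+1 = 3 carry 1
  E+1+1 = 0 carry 1
  E+6+1 = 5 carry 1
  5+A+1 = 0 carry 1
  E+6+1 = 5 carry 1
  B+6+1 = 2 carry 1
  1+0+1 = 2

0x2250503D81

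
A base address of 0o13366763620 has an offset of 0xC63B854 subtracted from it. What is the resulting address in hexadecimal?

0x4F782F3C

0o13366763620 = 0x5BDBE790 in hexadecimal.
Subtract column by column in base 16:
  0-4 → C (borrow)
  9-5-1 → 3
  7-8 → F (borrow)
  E-B-1 → 2
  B-3 → 8
  D-6 → 7
  B-C → F (borrow)
  5-0-1 → 4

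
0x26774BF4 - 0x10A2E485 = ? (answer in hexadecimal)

0x15D4676F

Subtract column by column in base 16:
  4-5 → F (borrow)
  F-8-1 → 6
  B-4 → 7
  4-E → 6 (borrow)
  7-2-1 → 4
  7-A → D (borrow)
  6-0-1 → 5
  2-1 → 1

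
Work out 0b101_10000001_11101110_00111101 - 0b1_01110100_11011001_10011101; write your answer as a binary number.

Subtract column by column in base 2:
  1-1 → 0
  0-0 → 0
  1-1 → 0
  1-1 → 0
  1-1 → 0
  1-0 → 1
  0-0 → 0
  0-1 → 1 (borrow)
  0-1-1 → 0 (borrow)
  1-0-1 → 0
  1-0 → 1
  1-1 → 0
  0-1 → 1 (borrow)
  1-0-1 → 0
  1-1 → 0
  1-1 → 0
  1-0 → 1
  0-0 → 0
  0-1 → 1 (borrow)
  0-0-1 → 1 (borrow)
  0-1-1 → 0 (borrow)
  0-1-1 → 0 (borrow)
  0-1-1 → 0 (borrow)
  1-0-1 → 0
  1-1 → 0
  0-0 → 0
  1-0 → 1

0b100000011010001010010100000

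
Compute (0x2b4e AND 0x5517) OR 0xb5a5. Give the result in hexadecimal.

0x2b4e AND 0x5517 = 0x0106.
Then OR with 0xb5a5.

0xb5a7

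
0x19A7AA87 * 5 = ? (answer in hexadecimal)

0x804654A3

Multiply each base-16 digit by 5, carrying:
  7×5 = 35 → write 3 carry 2
  8×5+2 = 42 → write A carry 2
  A×5+2 = 52 → write 4 carry 3
  A×5+3 = 53 → write 5 carry 3
  7×5+3 = 38 → write 6 carry 2
  A×5+2 = 52 → write 4 carry 3
  9×5+3 = 48 → write 0 carry 3
  1×5+3 = 8 → write 8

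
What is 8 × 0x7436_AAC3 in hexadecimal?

Multiply each base-16 digit by 8, carrying:
  3×8 = 24 → write 8 carry 1
  C×8+1 = 97 → write 1 carry 6
  A×8+6 = 86 → write 6 carry 5
  A×8+5 = 85 → write 5 carry 5
  6×8+5 = 53 → write 5 carry 3
  3×8+3 = 27 → write B carry 1
  4×8+1 = 33 → write 1 carry 2
  7×8+2 = 58 → write A carry 3
  remaining carry: 3

0x3A1B55618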